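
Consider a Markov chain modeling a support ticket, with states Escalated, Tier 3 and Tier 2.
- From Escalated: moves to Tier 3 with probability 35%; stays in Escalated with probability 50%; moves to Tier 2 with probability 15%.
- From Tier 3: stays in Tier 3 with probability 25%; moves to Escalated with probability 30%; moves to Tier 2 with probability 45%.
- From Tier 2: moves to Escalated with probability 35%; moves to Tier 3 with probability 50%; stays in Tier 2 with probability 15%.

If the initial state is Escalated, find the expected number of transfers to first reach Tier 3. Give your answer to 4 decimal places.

2.6846

Let t(s) be the expected number of transfers to first reach Tier 3 from state s, with t(Tier 3) = 0. Conditioning on the first transfer:
t(Escalated) = 1 + 0.5·t(Escalated) + 0.15·t(Tier 2)
t(Tier 2) = 1 + 0.35·t(Escalated) + 0.15·t(Tier 2)
Solving: t(Escalated) = 2.6846, t(Tier 2) = 2.2819.
Expected transfers from Escalated to Tier 3: 2.6846.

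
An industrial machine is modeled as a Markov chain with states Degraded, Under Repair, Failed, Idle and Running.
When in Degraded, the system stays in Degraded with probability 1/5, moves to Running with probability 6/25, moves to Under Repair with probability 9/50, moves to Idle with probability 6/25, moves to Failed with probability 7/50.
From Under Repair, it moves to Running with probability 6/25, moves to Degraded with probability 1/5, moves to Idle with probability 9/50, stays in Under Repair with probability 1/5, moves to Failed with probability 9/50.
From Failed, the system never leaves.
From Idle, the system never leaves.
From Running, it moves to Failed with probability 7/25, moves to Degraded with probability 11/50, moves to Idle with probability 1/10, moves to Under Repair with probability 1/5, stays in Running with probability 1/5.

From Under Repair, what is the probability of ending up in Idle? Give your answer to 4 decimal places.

0.4714

Let h(s) be the probability of absorption at Idle starting from transient state s. Then h(Idle) = 1 and h(Failed) = 0. By first-step analysis:
h(Degraded) = 0.2·h(Degraded) + 0.18·h(Under Repair) + 0.14·0 + 0.24·1 + 0.24·h(Running)
h(Under Repair) = 0.2·h(Degraded) + 0.2·h(Under Repair) + 0.18·0 + 0.18·1 + 0.24·h(Running)
h(Running) = 0.22·h(Degraded) + 0.2·h(Under Repair) + 0.28·0 + 0.1·1 + 0.2·h(Running)
Solving: h(Degraded) = 0.5220, h(Under Repair) = 0.4714, h(Running) = 0.3864.
Starting from Under Repair, the probability is 0.4714.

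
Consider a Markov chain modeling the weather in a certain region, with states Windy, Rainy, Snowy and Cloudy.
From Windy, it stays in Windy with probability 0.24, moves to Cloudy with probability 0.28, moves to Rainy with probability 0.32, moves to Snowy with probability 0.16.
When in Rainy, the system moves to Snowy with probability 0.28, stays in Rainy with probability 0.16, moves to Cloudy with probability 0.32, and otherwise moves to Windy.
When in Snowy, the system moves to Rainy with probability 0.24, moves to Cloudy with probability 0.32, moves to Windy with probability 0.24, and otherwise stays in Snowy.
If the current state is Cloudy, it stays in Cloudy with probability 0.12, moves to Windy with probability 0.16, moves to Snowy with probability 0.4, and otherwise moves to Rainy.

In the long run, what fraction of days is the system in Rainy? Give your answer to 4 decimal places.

0.2577

Let the stationary distribution be π with π = πP and π_1 + π_2 + π_3 + π_4 = 1.
π_1 = 0.24·π_1 + 0.24·π_2 + 0.24·π_3 + 0.16·π_4
π_2 = 0.32·π_1 + 0.16·π_2 + 0.24·π_3 + 0.32·π_4
π_3 = 0.16·π_1 + 0.28·π_2 + 0.2·π_3 + 0.4·π_4
Solving with the normalization constraint gives π = (0.2193, 0.2577, 0.2637, 0.2594).
So the stationary probability of Rainy is 0.2577.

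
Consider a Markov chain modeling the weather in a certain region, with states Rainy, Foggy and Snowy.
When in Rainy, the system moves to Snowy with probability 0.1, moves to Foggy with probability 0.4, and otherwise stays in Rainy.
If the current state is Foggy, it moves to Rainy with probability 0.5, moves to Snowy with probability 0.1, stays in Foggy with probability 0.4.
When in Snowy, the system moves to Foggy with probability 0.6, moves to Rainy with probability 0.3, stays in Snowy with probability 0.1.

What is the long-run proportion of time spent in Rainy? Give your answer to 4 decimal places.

Let the stationary distribution be π with π = πP and π_1 + π_2 + π_3 = 1.
π_1 = 0.5·π_1 + 0.5·π_2 + 0.3·π_3
π_2 = 0.4·π_1 + 0.4·π_2 + 0.6·π_3
Solving with the normalization constraint gives π = (0.4800, 0.4200, 0.1000).
So the stationary probability of Rainy is 0.4800.

0.4800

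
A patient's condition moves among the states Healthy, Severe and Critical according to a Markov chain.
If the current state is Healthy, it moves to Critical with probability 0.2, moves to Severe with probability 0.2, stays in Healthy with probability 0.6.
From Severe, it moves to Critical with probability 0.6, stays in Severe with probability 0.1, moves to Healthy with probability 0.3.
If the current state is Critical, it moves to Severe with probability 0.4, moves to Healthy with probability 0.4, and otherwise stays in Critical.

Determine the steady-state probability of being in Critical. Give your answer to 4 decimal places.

Let the stationary distribution be π with π = πP and π_1 + π_2 + π_3 = 1.
π_1 = 0.6·π_1 + 0.3·π_2 + 0.4·π_3
π_2 = 0.2·π_1 + 0.1·π_2 + 0.4·π_3
Solving with the normalization constraint gives π = (0.4706, 0.2353, 0.2941).
So the stationary probability of Critical is 0.2941.

0.2941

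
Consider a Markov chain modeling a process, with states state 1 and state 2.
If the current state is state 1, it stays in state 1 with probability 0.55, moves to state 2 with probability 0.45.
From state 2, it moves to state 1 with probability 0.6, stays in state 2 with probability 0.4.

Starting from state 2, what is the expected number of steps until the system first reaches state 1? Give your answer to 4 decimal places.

Let t(s) be the expected number of steps to first reach state 1 from state s, with t(state 1) = 0. Conditioning on the first step:
t(state 2) = 1 + 0.4·t(state 2)
Solving: t(state 2) = 1.6667.
Expected steps from state 2 to state 1: 1.6667.

1.6667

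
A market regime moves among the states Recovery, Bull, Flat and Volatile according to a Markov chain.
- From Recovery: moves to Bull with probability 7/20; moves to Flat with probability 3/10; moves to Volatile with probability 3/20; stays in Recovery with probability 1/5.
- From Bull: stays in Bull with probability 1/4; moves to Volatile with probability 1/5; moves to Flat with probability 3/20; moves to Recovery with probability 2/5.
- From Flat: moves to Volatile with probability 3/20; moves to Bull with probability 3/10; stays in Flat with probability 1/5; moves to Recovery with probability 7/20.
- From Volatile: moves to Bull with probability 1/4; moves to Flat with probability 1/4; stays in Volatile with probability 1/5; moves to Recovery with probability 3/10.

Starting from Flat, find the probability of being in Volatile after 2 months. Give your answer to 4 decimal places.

0.1725

Propagate the distribution vector 2 months from Flat.
After 0 months: (0.0000, 0.0000, 1.0000, 0.0000)
After 1 month: (0.3500, 0.3000, 0.2000, 0.1500)
After 2 months: (0.3050, 0.2950, 0.2275, 0.1725)
P(in Volatile after 2 months) = 0.1725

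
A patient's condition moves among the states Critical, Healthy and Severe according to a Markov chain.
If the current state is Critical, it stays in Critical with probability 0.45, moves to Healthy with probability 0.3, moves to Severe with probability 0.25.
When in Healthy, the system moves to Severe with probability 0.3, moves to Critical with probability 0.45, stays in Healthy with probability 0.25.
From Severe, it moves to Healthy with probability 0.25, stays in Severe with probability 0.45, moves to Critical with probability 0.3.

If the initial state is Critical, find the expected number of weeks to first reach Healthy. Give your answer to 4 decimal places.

Let t(s) be the expected number of weeks to first reach Healthy from state s, with t(Healthy) = 0. Conditioning on the first week:
t(Critical) = 1 + 0.45·t(Critical) + 0.25·t(Severe)
t(Severe) = 1 + 0.3·t(Critical) + 0.45·t(Severe)
Solving: t(Critical) = 3.5165, t(Severe) = 3.7363.
Expected weeks from Critical to Healthy: 3.5165.

3.5165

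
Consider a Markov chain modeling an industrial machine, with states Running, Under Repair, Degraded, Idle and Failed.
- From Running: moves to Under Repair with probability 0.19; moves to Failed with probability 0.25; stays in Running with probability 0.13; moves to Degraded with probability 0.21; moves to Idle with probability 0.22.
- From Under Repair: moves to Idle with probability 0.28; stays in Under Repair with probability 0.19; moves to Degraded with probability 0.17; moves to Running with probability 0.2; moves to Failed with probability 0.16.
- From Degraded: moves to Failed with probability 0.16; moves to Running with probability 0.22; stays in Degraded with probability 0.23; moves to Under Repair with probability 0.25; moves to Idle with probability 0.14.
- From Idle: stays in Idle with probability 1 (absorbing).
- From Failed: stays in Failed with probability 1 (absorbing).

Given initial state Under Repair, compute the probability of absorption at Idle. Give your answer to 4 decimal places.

Let h(s) be the probability of absorption at Idle starting from transient state s. Then h(Idle) = 1 and h(Failed) = 0. By first-step analysis:
h(Running) = 0.13·h(Running) + 0.19·h(Under Repair) + 0.21·h(Degraded) + 0.22·1 + 0.25·0
h(Under Repair) = 0.2·h(Running) + 0.19·h(Under Repair) + 0.17·h(Degraded) + 0.28·1 + 0.16·0
h(Degraded) = 0.22·h(Running) + 0.25·h(Under Repair) + 0.23·h(Degraded) + 0.14·1 + 0.16·0
Solving: h(Running) = 0.5028, h(Under Repair) = 0.5775, h(Degraded) = 0.5130.
Starting from Under Repair, the probability is 0.5775.

0.5775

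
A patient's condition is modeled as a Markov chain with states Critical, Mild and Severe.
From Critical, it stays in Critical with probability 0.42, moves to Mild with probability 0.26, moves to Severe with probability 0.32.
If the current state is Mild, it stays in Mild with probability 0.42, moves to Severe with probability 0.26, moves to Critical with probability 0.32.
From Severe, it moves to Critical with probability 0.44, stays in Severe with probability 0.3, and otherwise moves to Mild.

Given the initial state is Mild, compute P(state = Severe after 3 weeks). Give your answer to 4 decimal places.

Propagate the distribution vector 3 weeks from Mild.
After 0 weeks: (0.0000, 1.0000, 0.0000)
After 1 week: (0.3200, 0.4200, 0.2600)
After 2 weeks: (0.3832, 0.3272, 0.2896)
After 3 weeks: (0.3931, 0.3124, 0.2946)
P(in Severe after 3 weeks) = 0.2946

0.2946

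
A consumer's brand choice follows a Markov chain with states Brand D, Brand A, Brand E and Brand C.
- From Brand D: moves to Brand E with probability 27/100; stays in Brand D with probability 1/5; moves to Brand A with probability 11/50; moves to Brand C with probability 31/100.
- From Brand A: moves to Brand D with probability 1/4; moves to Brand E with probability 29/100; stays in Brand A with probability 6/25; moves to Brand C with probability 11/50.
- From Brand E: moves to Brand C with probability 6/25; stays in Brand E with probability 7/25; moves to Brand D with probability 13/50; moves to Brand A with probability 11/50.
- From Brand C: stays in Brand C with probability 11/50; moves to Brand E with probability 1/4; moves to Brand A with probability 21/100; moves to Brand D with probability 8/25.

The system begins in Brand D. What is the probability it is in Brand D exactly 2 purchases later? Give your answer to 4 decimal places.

0.2644

Propagate the distribution vector 2 purchases from Brand D.
After 0 purchases: (1.0000, 0.0000, 0.0000, 0.0000)
After 1 purchase: (0.2000, 0.2200, 0.2700, 0.3100)
After 2 purchases: (0.2644, 0.2213, 0.2709, 0.2434)
P(in Brand D after 2 purchases) = 0.2644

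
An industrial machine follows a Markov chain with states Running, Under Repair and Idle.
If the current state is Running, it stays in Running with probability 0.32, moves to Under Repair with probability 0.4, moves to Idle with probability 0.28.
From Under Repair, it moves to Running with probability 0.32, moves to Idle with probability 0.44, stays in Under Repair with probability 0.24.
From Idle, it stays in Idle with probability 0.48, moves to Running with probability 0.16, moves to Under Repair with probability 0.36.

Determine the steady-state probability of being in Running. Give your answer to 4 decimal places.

0.2534

Let the stationary distribution be π with π = πP and π_1 + π_2 + π_3 = 1.
π_1 = 0.32·π_1 + 0.32·π_2 + 0.16·π_3
π_2 = 0.4·π_1 + 0.24·π_2 + 0.36·π_3
Solving with the normalization constraint gives π = (0.2534, 0.3305, 0.4161).
So the stationary probability of Running is 0.2534.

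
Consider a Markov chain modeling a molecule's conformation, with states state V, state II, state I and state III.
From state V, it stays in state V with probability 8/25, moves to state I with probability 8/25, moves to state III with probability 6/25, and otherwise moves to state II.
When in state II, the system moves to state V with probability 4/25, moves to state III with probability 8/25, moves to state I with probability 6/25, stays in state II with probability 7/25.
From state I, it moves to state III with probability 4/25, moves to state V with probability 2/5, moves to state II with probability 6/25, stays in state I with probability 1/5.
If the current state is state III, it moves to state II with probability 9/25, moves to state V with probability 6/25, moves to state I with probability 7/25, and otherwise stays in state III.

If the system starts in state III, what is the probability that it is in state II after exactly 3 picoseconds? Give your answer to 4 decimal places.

0.2444

Propagate the distribution vector 3 picoseconds from state III.
After 0 picoseconds: (0.0000, 0.0000, 0.0000, 1.0000)
After 1 picosecond: (0.2400, 0.3600, 0.2800, 0.1200)
After 2 picoseconds: (0.2752, 0.2400, 0.2528, 0.2320)
After 3 picoseconds: (0.2833, 0.2444, 0.2612, 0.2111)
P(in state II after 3 picoseconds) = 0.2444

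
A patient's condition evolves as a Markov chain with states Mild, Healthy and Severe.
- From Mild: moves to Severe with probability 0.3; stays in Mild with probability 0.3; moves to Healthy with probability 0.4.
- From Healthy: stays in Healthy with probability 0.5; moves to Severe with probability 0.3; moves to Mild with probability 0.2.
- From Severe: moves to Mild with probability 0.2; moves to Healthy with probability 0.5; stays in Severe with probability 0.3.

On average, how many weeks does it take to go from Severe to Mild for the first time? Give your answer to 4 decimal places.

Let t(s) be the expected number of weeks to first reach Mild from state s, with t(Mild) = 0. Conditioning on the first week:
t(Healthy) = 1 + 0.5·t(Healthy) + 0.3·t(Severe)
t(Severe) = 1 + 0.5·t(Healthy) + 0.3·t(Severe)
Solving: t(Healthy) = 5.0000, t(Severe) = 5.0000.
Expected weeks from Severe to Mild: 5.0000.

5.0000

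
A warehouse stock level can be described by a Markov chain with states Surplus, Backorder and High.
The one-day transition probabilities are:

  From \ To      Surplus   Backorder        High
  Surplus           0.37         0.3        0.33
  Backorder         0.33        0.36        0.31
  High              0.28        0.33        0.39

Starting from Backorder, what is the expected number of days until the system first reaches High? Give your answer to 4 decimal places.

Let t(s) be the expected number of days to first reach High from state s, with t(High) = 0. Conditioning on the first day:
t(Surplus) = 1 + 0.37·t(Surplus) + 0.3·t(Backorder)
t(Backorder) = 1 + 0.33·t(Surplus) + 0.36·t(Backorder)
Solving: t(Surplus) = 3.0901, t(Backorder) = 3.1558.
Expected days from Backorder to High: 3.1558.

3.1558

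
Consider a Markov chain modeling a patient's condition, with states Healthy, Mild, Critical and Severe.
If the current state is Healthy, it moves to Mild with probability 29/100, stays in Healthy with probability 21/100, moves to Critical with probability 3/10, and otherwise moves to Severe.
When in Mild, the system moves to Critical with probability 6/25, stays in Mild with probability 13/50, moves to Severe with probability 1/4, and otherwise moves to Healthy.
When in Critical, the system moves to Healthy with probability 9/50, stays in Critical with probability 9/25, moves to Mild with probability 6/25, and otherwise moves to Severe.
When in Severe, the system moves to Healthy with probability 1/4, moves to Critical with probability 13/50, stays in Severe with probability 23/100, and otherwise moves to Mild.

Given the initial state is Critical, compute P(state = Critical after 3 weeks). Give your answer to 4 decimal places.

Propagate the distribution vector 3 weeks from Critical.
After 0 weeks: (0.0000, 0.0000, 1.0000, 0.0000)
After 1 week: (0.1800, 0.2400, 0.3600, 0.2200)
After 2 weeks: (0.2176, 0.2582, 0.2984, 0.2258)
After 3 weeks: (0.2204, 0.2606, 0.2934, 0.2257)
P(in Critical after 3 weeks) = 0.2934

0.2934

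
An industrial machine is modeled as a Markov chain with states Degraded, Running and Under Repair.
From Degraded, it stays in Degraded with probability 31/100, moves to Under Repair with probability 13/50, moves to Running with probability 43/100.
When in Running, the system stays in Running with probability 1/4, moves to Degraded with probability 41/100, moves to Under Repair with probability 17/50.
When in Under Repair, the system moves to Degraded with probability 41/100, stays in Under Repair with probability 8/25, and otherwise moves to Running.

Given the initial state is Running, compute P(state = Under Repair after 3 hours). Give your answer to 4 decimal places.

0.3045

Propagate the distribution vector 3 hours from Running.
After 0 hours: (0.0000, 1.0000, 0.0000)
After 1 hour: (0.4100, 0.2500, 0.3400)
After 2 hours: (0.3690, 0.3306, 0.3004)
After 3 hours: (0.3731, 0.3224, 0.3045)
P(in Under Repair after 3 hours) = 0.3045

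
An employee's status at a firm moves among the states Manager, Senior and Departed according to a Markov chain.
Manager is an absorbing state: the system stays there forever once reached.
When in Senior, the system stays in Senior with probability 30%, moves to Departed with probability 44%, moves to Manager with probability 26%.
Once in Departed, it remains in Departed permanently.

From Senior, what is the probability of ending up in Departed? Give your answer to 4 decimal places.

Let h(s) be the probability of absorption at Departed starting from transient state s. Then h(Departed) = 1 and h(Manager) = 0. By first-step analysis:
h(Senior) = 0.26·0 + 0.3·h(Senior) + 0.44·1
Solving: h(Senior) = 0.6286.
Starting from Senior, the probability is 0.6286.

0.6286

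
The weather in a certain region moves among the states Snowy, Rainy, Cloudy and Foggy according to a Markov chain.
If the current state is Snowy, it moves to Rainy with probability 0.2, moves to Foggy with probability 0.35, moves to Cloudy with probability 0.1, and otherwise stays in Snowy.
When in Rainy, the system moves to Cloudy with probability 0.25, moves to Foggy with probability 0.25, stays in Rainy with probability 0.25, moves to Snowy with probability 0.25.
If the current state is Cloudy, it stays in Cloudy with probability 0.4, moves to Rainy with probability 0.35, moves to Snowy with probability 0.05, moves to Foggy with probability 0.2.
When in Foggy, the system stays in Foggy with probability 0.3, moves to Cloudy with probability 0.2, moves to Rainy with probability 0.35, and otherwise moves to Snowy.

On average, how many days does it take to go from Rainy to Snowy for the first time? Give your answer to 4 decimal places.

Let t(s) be the expected number of days to first reach Snowy from state s, with t(Snowy) = 0. Conditioning on the first day:
t(Rainy) = 1 + 0.25·t(Rainy) + 0.25·t(Cloudy) + 0.25·t(Foggy)
t(Cloudy) = 1 + 0.35·t(Rainy) + 0.4·t(Cloudy) + 0.2·t(Foggy)
t(Foggy) = 1 + 0.35·t(Rainy) + 0.2·t(Cloudy) + 0.3·t(Foggy)
Solving: t(Rainy) = 5.9083, t(Cloudy) = 7.2661, t(Foggy) = 6.4587.
Expected days from Rainy to Snowy: 5.9083.

5.9083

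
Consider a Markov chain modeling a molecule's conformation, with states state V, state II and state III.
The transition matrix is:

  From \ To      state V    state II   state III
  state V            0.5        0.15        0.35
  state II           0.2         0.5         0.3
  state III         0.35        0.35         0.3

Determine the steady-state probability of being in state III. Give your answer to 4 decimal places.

0.3177

Let the stationary distribution be π with π = πP and π_1 + π_2 + π_3 = 1.
π_1 = 0.5·π_1 + 0.2·π_2 + 0.35·π_3
π_2 = 0.15·π_1 + 0.5·π_2 + 0.35·π_3
Solving with the normalization constraint gives π = (0.3538, 0.3285, 0.3177).
So the stationary probability of state III is 0.3177.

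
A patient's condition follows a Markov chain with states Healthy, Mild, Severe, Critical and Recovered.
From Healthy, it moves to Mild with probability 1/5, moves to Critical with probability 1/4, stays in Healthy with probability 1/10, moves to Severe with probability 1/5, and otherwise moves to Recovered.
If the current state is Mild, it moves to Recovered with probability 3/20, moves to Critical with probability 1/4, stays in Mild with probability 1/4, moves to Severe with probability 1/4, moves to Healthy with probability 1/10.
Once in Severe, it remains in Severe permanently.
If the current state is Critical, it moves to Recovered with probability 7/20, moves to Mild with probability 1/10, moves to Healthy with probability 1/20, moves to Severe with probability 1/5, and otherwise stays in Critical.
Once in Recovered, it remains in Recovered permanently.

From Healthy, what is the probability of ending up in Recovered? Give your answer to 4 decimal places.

0.5523

Let h(s) be the probability of absorption at Recovered starting from transient state s. Then h(Recovered) = 1 and h(Severe) = 0. By first-step analysis:
h(Healthy) = 0.1·h(Healthy) + 0.2·h(Mild) + 0.2·0 + 0.25·h(Critical) + 0.25·1
h(Mild) = 0.1·h(Healthy) + 0.25·h(Mild) + 0.25·0 + 0.25·h(Critical) + 0.15·1
h(Critical) = 0.05·h(Healthy) + 0.1·h(Mild) + 0.2·0 + 0.3·h(Critical) + 0.35·1
Solving: h(Healthy) = 0.5523, h(Mild) = 0.4761, h(Critical) = 0.6075.
Starting from Healthy, the probability is 0.5523.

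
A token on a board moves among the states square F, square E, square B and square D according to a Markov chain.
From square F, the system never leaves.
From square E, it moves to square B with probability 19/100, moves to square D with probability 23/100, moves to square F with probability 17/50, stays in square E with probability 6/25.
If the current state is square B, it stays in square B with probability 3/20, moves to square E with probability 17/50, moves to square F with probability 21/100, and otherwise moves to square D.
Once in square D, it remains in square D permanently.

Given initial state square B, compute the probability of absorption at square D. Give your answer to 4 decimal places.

Let h(s) be the probability of absorption at square D starting from transient state s. Then h(square D) = 1 and h(square F) = 0. By first-step analysis:
h(square E) = 0.34·0 + 0.24·h(square E) + 0.19·h(square B) + 0.23·1
h(square B) = 0.21·0 + 0.34·h(square E) + 0.15·h(square B) + 0.3·1
Solving: h(square E) = 0.4343, h(square B) = 0.5267.
Starting from square B, the probability is 0.5267.

0.5267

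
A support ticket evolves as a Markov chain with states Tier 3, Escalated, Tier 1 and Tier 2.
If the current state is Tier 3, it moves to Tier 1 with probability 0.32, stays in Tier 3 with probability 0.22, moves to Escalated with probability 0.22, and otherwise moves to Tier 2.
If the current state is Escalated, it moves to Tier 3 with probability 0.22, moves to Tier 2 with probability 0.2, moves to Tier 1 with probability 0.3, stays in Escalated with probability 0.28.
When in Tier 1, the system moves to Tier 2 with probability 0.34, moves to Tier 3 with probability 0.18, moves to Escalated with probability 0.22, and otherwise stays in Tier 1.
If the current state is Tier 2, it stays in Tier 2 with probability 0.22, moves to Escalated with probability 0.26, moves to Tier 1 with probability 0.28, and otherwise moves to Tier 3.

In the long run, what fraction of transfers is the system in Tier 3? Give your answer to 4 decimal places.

0.2136

Let the stationary distribution be π with π = πP and π_1 + π_2 + π_3 + π_4 = 1.
π_1 = 0.22·π_1 + 0.22·π_2 + 0.18·π_3 + 0.24·π_4
π_2 = 0.22·π_1 + 0.28·π_2 + 0.22·π_3 + 0.26·π_4
π_3 = 0.32·π_1 + 0.3·π_2 + 0.26·π_3 + 0.28·π_4
Solving with the normalization constraint gives π = (0.2136, 0.2448, 0.2877, 0.2539).
So the stationary probability of Tier 3 is 0.2136.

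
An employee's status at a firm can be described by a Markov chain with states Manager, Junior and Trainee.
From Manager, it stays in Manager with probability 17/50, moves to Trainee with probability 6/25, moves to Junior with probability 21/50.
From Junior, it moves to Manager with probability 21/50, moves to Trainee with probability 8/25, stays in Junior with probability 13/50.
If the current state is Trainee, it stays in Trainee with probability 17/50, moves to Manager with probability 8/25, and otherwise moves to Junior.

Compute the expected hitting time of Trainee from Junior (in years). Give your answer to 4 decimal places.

Let t(s) be the expected number of years to first reach Trainee from state s, with t(Trainee) = 0. Conditioning on the first year:
t(Manager) = 1 + 0.34·t(Manager) + 0.42·t(Junior)
t(Junior) = 1 + 0.42·t(Manager) + 0.26·t(Junior)
Solving: t(Manager) = 3.7179, t(Junior) = 3.4615.
Expected years from Junior to Trainee: 3.4615.

3.4615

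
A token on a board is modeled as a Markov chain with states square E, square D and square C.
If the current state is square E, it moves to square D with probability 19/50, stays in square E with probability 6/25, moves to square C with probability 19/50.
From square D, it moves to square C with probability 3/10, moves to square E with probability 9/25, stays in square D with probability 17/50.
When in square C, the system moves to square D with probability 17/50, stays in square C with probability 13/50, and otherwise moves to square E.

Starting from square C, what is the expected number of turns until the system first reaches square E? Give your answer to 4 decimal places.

2.5880

Let t(s) be the expected number of turns to first reach square E from state s, with t(square E) = 0. Conditioning on the first turn:
t(square D) = 1 + 0.34·t(square D) + 0.3·t(square C)
t(square C) = 1 + 0.34·t(square D) + 0.26·t(square C)
Solving: t(square D) = 2.6915, t(square C) = 2.5880.
Expected turns from square C to square E: 2.5880.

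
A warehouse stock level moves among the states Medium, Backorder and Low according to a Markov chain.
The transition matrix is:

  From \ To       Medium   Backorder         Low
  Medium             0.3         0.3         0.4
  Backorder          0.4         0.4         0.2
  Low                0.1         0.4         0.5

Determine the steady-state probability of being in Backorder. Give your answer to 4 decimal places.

0.3735

Let the stationary distribution be π with π = πP and π_1 + π_2 + π_3 = 1.
π_1 = 0.3·π_1 + 0.4·π_2 + 0.1·π_3
π_2 = 0.3·π_1 + 0.4·π_2 + 0.4·π_3
Solving with the normalization constraint gives π = (0.2651, 0.3735, 0.3614).
So the stationary probability of Backorder is 0.3735.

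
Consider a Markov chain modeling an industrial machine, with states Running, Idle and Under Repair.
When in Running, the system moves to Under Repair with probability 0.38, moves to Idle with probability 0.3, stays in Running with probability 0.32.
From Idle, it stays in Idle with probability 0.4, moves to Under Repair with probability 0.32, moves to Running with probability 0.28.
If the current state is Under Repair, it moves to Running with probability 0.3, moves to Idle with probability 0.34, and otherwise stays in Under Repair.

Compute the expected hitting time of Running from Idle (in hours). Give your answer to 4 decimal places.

3.4884

Let t(s) be the expected number of hours to first reach Running from state s, with t(Running) = 0. Conditioning on the first hour:
t(Idle) = 1 + 0.4·t(Idle) + 0.32·t(Under Repair)
t(Under Repair) = 1 + 0.34·t(Idle) + 0.36·t(Under Repair)
Solving: t(Idle) = 3.4884, t(Under Repair) = 3.4157.
Expected hours from Idle to Running: 3.4884.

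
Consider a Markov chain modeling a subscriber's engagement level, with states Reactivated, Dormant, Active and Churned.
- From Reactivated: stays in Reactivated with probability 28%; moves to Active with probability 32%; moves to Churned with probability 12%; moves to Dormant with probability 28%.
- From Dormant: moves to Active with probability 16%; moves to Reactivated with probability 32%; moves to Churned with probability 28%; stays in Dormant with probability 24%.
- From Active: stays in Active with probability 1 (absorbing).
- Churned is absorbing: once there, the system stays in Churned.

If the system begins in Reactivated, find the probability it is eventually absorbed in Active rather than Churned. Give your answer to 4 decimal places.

0.6294

Let h(s) be the probability of absorption at Active starting from transient state s. Then h(Active) = 1 and h(Churned) = 0. By first-step analysis:
h(Reactivated) = 0.28·h(Reactivated) + 0.28·h(Dormant) + 0.32·1 + 0.12·0
h(Dormant) = 0.32·h(Reactivated) + 0.24·h(Dormant) + 0.16·1 + 0.28·0
Solving: h(Reactivated) = 0.6294, h(Dormant) = 0.4755.
Starting from Reactivated, the probability is 0.6294.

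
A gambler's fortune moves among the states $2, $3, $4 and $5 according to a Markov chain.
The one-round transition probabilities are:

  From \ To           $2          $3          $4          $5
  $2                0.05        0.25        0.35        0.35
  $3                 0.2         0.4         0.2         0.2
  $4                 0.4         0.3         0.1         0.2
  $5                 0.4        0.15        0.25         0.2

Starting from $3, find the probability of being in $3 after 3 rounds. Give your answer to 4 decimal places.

0.2830

Propagate the distribution vector 3 rounds from $3.
After 0 rounds: (0.0000, 1.0000, 0.0000, 0.0000)
After 1 round: (0.2000, 0.4000, 0.2000, 0.2000)
After 2 rounds: (0.2500, 0.3000, 0.2200, 0.2300)
After 3 rounds: (0.2525, 0.2830, 0.2270, 0.2375)
P(in $3 after 3 rounds) = 0.2830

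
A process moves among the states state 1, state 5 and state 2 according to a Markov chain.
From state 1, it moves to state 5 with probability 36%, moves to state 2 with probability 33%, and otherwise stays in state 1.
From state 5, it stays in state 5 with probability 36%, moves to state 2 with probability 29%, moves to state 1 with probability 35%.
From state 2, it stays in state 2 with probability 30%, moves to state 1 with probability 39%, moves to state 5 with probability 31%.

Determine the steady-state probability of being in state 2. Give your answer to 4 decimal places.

Let the stationary distribution be π with π = πP and π_1 + π_2 + π_3 = 1.
π_1 = 0.31·π_1 + 0.35·π_2 + 0.39·π_3
π_2 = 0.36·π_1 + 0.36·π_2 + 0.31·π_3
Solving with the normalization constraint gives π = (0.3483, 0.3446, 0.3070).
So the stationary probability of state 2 is 0.3070.

0.3070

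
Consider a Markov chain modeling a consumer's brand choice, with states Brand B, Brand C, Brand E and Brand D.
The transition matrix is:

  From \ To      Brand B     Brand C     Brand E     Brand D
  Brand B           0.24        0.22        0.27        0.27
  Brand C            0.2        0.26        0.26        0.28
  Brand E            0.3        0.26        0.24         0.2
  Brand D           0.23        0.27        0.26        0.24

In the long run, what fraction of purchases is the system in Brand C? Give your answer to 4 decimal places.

Let the stationary distribution be π with π = πP and π_1 + π_2 + π_3 + π_4 = 1.
π_1 = 0.24·π_1 + 0.2·π_2 + 0.3·π_3 + 0.23·π_4
π_2 = 0.22·π_1 + 0.26·π_2 + 0.26·π_3 + 0.27·π_4
π_3 = 0.27·π_1 + 0.26·π_2 + 0.24·π_3 + 0.26·π_4
Solving with the normalization constraint gives π = (0.2429, 0.2528, 0.2573, 0.2471).
So the stationary probability of Brand C is 0.2528.

0.2528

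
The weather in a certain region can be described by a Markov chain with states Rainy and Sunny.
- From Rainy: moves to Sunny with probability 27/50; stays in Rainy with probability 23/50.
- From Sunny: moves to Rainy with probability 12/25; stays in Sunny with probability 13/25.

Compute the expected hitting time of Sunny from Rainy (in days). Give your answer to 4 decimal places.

Let t(s) be the expected number of days to first reach Sunny from state s, with t(Sunny) = 0. Conditioning on the first day:
t(Rainy) = 1 + 0.46·t(Rainy)
Solving: t(Rainy) = 1.8519.
Expected days from Rainy to Sunny: 1.8519.

1.8519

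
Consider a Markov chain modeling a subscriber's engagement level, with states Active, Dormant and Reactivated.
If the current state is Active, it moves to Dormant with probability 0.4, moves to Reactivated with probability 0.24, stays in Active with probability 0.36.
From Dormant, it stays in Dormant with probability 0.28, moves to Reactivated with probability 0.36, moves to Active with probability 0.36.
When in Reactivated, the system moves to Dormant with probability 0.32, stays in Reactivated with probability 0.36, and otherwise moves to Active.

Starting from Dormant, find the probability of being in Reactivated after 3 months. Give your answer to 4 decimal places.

0.3185

Propagate the distribution vector 3 months from Dormant.
After 0 months: (0.0000, 1.0000, 0.0000)
After 1 month: (0.3600, 0.2800, 0.3600)
After 2 months: (0.3456, 0.3376, 0.3168)
After 3 months: (0.3473, 0.3341, 0.3185)
P(in Reactivated after 3 months) = 0.3185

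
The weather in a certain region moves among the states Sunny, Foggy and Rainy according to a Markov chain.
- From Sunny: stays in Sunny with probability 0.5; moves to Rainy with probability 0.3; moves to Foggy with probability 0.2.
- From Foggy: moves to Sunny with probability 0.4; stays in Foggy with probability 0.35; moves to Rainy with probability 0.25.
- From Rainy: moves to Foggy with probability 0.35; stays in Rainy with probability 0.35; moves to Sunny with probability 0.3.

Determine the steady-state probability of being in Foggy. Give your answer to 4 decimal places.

Let the stationary distribution be π with π = πP and π_1 + π_2 + π_3 = 1.
π_1 = 0.5·π_1 + 0.4·π_2 + 0.3·π_3
π_2 = 0.2·π_1 + 0.35·π_2 + 0.35·π_3
Solving with the normalization constraint gives π = (0.4110, 0.2883, 0.3006).
So the stationary probability of Foggy is 0.2883.

0.2883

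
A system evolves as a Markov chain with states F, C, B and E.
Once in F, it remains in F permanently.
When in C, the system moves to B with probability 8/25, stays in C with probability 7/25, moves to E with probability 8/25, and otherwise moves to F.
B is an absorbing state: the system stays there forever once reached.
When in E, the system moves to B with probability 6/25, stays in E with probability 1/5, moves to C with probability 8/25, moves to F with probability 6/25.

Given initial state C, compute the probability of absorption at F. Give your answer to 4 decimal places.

Let h(s) be the probability of absorption at F starting from transient state s. Then h(F) = 1 and h(B) = 0. By first-step analysis:
h(C) = 0.08·1 + 0.28·h(C) + 0.32·0 + 0.32·h(E)
h(E) = 0.24·1 + 0.32·h(C) + 0.24·0 + 0.2·h(E)
Solving: h(C) = 0.2973, h(E) = 0.4189.
Starting from C, the probability is 0.2973.

0.2973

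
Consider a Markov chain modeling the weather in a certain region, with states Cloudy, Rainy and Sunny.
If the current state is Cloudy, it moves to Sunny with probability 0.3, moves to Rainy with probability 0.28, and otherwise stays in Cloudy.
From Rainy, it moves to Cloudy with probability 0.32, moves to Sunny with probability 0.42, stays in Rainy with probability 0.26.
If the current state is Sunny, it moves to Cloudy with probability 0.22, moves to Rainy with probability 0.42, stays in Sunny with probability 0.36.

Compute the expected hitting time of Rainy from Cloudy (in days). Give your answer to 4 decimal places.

3.0799

Let t(s) be the expected number of days to first reach Rainy from state s, with t(Rainy) = 0. Conditioning on the first day:
t(Cloudy) = 1 + 0.42·t(Cloudy) + 0.3·t(Sunny)
t(Sunny) = 1 + 0.22·t(Cloudy) + 0.36·t(Sunny)
Solving: t(Cloudy) = 3.0799, t(Sunny) = 2.6212.
Expected days from Cloudy to Rainy: 3.0799.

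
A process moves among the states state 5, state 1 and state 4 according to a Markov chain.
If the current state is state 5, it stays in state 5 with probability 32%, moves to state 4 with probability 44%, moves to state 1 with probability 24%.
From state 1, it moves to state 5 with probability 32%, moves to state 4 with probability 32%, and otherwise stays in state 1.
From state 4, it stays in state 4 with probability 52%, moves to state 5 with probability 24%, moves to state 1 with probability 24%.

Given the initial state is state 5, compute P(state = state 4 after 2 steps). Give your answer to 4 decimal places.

0.4464

Sum over the intermediate state after 1 step:
P = P(state 5→state 5)·P(state 5→state 4) + P(state 5→state 1)·P(state 1→state 4) + P(state 5→state 4)·P(state 4→state 4)
  = 0.32×0.44 + 0.24×0.32 + 0.44×0.52
  = 0.1408 + 0.0768 + 0.2288 = 0.4464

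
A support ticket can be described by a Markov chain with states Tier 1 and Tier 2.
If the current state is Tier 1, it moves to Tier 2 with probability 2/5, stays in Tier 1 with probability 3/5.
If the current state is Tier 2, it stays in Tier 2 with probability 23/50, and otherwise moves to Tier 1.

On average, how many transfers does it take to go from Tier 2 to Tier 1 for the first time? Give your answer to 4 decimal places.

Let t(s) be the expected number of transfers to first reach Tier 1 from state s, with t(Tier 1) = 0. Conditioning on the first transfer:
t(Tier 2) = 1 + 0.46·t(Tier 2)
Solving: t(Tier 2) = 1.8519.
Expected transfers from Tier 2 to Tier 1: 1.8519.

1.8519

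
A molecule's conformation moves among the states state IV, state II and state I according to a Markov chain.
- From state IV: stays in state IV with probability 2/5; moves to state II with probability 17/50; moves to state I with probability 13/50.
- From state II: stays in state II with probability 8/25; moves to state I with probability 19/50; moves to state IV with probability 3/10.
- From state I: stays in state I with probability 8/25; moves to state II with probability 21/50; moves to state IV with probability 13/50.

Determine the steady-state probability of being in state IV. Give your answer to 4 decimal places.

0.3190

Let the stationary distribution be π with π = πP and π_1 + π_2 + π_3 = 1.
π_1 = 0.4·π_1 + 0.3·π_2 + 0.26·π_3
π_2 = 0.34·π_1 + 0.32·π_2 + 0.42·π_3
Solving with the normalization constraint gives π = (0.3190, 0.3586, 0.3224).
So the stationary probability of state IV is 0.3190.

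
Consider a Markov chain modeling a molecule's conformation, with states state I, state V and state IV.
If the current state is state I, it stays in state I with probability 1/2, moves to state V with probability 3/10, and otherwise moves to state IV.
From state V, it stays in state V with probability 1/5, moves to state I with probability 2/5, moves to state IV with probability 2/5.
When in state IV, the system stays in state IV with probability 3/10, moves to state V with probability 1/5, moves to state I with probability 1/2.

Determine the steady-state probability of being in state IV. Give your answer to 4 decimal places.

Let the stationary distribution be π with π = πP and π_1 + π_2 + π_3 = 1.
π_1 = 0.5·π_1 + 0.4·π_2 + 0.5·π_3
π_2 = 0.3·π_1 + 0.2·π_2 + 0.2·π_3
Solving with the normalization constraint gives π = (0.4752, 0.2475, 0.2772).
So the stationary probability of state IV is 0.2772.

0.2772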